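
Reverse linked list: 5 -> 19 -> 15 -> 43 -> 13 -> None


Step 1: curr=5, set curr.next=prev(None) | reversed so far: 5
Step 2: curr=19, set curr.next=prev(5) | reversed so far: 19 -> 5
Step 3: curr=15, set curr.next=prev(19) | reversed so far: 15 -> 19 -> 5
Step 4: curr=43, set curr.next=prev(15) | reversed so far: 43 -> 15 -> 19 -> 5
Step 5: curr=13, set curr.next=prev(43) | reversed so far: 13 -> 43 -> 15 -> 19 -> 5

13 -> 43 -> 15 -> 19 -> 5 -> None


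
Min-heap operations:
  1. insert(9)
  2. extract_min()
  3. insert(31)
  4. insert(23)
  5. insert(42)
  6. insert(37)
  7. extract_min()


insert(9) -> [9]
extract_min()->9, []
insert(31) -> [31]
insert(23) -> [23, 31]
insert(42) -> [23, 31, 42]
insert(37) -> [23, 31, 42, 37]
extract_min()->23, [31, 37, 42]

Final heap: [31, 37, 42]


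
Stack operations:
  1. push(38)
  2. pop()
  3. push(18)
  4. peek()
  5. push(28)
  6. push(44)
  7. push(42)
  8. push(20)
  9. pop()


push(38) -> [38]
pop()->38, []
push(18) -> [18]
peek()->18
push(28) -> [18, 28]
push(44) -> [18, 28, 44]
push(42) -> [18, 28, 44, 42]
push(20) -> [18, 28, 44, 42, 20]
pop()->20, [18, 28, 44, 42]

Final stack: [18, 28, 44, 42]


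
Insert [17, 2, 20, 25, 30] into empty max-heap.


Insert 17: [17]
Insert 2: [17, 2]
Insert 20: [20, 2, 17]
Insert 25: [25, 20, 17, 2]
Insert 30: [30, 25, 17, 2, 20]

Final heap: [30, 25, 17, 2, 20]


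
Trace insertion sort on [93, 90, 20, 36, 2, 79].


Initial: [93, 90, 20, 36, 2, 79]
Insert 90: [90, 93, 20, 36, 2, 79]
Insert 20: [20, 90, 93, 36, 2, 79]
Insert 36: [20, 36, 90, 93, 2, 79]
Insert 2: [2, 20, 36, 90, 93, 79]
Insert 79: [2, 20, 36, 79, 90, 93]

Sorted: [2, 20, 36, 79, 90, 93]


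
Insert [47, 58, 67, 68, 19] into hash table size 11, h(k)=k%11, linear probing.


Insert 47: h=3 -> slot 3
Insert 58: h=3, 1 probes -> slot 4
Insert 67: h=1 -> slot 1
Insert 68: h=2 -> slot 2
Insert 19: h=8 -> slot 8

Table: [None, 67, 68, 47, 58, None, None, None, 19, None, None]


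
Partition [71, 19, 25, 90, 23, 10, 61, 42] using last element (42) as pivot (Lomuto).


Pivot: 42
  19 <= 42: swap -> [19, 71, 25, 90, 23, 10, 61, 42]
  25 <= 42: swap -> [19, 25, 71, 90, 23, 10, 61, 42]
  23 <= 42: swap -> [19, 25, 23, 90, 71, 10, 61, 42]
  10 <= 42: swap -> [19, 25, 23, 10, 71, 90, 61, 42]
Place pivot at 4: [19, 25, 23, 10, 42, 90, 61, 71]

Partitioned: [19, 25, 23, 10, 42, 90, 61, 71]


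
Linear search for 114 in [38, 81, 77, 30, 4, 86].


i=0: 38!=114
i=1: 81!=114
i=2: 77!=114
i=3: 30!=114
i=4: 4!=114
i=5: 86!=114

Not found, 6 comps


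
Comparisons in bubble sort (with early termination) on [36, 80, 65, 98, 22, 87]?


Algorithm: bubble sort (with early termination)
Input: [36, 80, 65, 98, 22, 87]
Sorted: [22, 36, 65, 80, 87, 98]

15


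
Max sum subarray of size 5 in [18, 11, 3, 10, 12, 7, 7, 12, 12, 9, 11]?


[0:5]: 54
[1:6]: 43
[2:7]: 39
[3:8]: 48
[4:9]: 50
[5:10]: 47
[6:11]: 51

Max: 54 at [0:5]


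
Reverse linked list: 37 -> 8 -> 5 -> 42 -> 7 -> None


Step 1: curr=37, set curr.next=prev(None) | reversed so far: 37
Step 2: curr=8, set curr.next=prev(37) | reversed so far: 8 -> 37
Step 3: curr=5, set curr.next=prev(8) | reversed so far: 5 -> 8 -> 37
Step 4: curr=42, set curr.next=prev(5) | reversed so far: 42 -> 5 -> 8 -> 37
Step 5: curr=7, set curr.next=prev(42) | reversed so far: 7 -> 42 -> 5 -> 8 -> 37

7 -> 42 -> 5 -> 8 -> 37 -> None


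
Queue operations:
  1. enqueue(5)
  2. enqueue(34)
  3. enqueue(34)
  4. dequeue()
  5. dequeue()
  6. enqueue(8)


enqueue(5) -> [5]
enqueue(34) -> [5, 34]
enqueue(34) -> [5, 34, 34]
dequeue()->5, [34, 34]
dequeue()->34, [34]
enqueue(8) -> [34, 8]

Final queue: [34, 8]


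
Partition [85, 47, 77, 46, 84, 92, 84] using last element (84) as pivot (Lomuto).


Pivot: 84
  47 <= 84: swap -> [47, 85, 77, 46, 84, 92, 84]
  77 <= 84: swap -> [47, 77, 85, 46, 84, 92, 84]
  46 <= 84: swap -> [47, 77, 46, 85, 84, 92, 84]
  84 <= 84: swap -> [47, 77, 46, 84, 85, 92, 84]
Place pivot at 4: [47, 77, 46, 84, 84, 92, 85]

Partitioned: [47, 77, 46, 84, 84, 92, 85]


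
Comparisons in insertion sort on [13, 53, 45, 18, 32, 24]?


Algorithm: insertion sort
Input: [13, 53, 45, 18, 32, 24]
Sorted: [13, 18, 24, 32, 45, 53]

13


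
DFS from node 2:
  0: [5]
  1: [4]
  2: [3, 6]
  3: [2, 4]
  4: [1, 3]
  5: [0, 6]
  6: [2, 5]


Visit 2, push [6, 3]
Visit 3, push [4]
Visit 4, push [1]
Visit 1, push []
Visit 6, push [5]
Visit 5, push [0]
Visit 0, push []

DFS order: [2, 3, 4, 1, 6, 5, 0]


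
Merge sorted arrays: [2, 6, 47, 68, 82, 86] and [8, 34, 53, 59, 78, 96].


Take 2 from A
Take 6 from A
Take 8 from B
Take 34 from B
Take 47 from A
Take 53 from B
Take 59 from B
Take 68 from A
Take 78 from B
Take 82 from A
Take 86 from A

Merged: [2, 6, 8, 34, 47, 53, 59, 68, 78, 82, 86, 96]


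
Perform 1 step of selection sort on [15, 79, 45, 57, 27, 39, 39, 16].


Initial: [15, 79, 45, 57, 27, 39, 39, 16]
Step 1: min=15 at 0
  Swap: [15, 79, 45, 57, 27, 39, 39, 16]

After 1 step: [15, 79, 45, 57, 27, 39, 39, 16]


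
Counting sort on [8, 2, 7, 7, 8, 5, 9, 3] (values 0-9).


Input: [8, 2, 7, 7, 8, 5, 9, 3]
Counts: [0, 0, 1, 1, 0, 1, 0, 2, 2, 1]

Sorted: [2, 3, 5, 7, 7, 8, 8, 9]


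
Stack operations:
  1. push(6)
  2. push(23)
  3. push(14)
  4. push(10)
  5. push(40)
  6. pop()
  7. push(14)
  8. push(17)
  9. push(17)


push(6) -> [6]
push(23) -> [6, 23]
push(14) -> [6, 23, 14]
push(10) -> [6, 23, 14, 10]
push(40) -> [6, 23, 14, 10, 40]
pop()->40, [6, 23, 14, 10]
push(14) -> [6, 23, 14, 10, 14]
push(17) -> [6, 23, 14, 10, 14, 17]
push(17) -> [6, 23, 14, 10, 14, 17, 17]

Final stack: [6, 23, 14, 10, 14, 17, 17]


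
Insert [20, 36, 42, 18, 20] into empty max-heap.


Insert 20: [20]
Insert 36: [36, 20]
Insert 42: [42, 20, 36]
Insert 18: [42, 20, 36, 18]
Insert 20: [42, 20, 36, 18, 20]

Final heap: [42, 20, 36, 18, 20]


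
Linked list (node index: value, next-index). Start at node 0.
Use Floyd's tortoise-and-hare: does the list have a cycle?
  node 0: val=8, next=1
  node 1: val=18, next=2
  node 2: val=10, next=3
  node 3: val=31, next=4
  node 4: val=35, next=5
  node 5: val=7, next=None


Floyd's tortoise (slow, +1) and hare (fast, +2):
  init: slow=0, fast=0
  step 1: slow=1, fast=2
  step 2: slow=2, fast=4
  step 3: fast 4->5->None, no cycle

Cycle: no


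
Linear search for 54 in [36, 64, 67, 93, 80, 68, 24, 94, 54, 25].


i=0: 36!=54
i=1: 64!=54
i=2: 67!=54
i=3: 93!=54
i=4: 80!=54
i=5: 68!=54
i=6: 24!=54
i=7: 94!=54
i=8: 54==54 found!

Found at 8, 9 comps


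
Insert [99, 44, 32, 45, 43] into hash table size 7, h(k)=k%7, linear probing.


Insert 99: h=1 -> slot 1
Insert 44: h=2 -> slot 2
Insert 32: h=4 -> slot 4
Insert 45: h=3 -> slot 3
Insert 43: h=1, 4 probes -> slot 5

Table: [None, 99, 44, 45, 32, 43, None]


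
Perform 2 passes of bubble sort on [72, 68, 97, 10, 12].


Initial: [72, 68, 97, 10, 12]
Pass 1: [68, 72, 10, 12, 97] (3 swaps)
Pass 2: [68, 10, 12, 72, 97] (2 swaps)

After 2 passes: [68, 10, 12, 72, 97]


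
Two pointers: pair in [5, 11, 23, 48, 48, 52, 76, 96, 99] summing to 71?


lo=0(5)+hi=8(99)=104
lo=0(5)+hi=7(96)=101
lo=0(5)+hi=6(76)=81
lo=0(5)+hi=5(52)=57
lo=1(11)+hi=5(52)=63
lo=2(23)+hi=5(52)=75
lo=2(23)+hi=4(48)=71

Yes: 23+48=71


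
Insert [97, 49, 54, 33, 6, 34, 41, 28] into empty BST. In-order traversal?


Insert 97: root
Insert 49: L from 97
Insert 54: L from 97 -> R from 49
Insert 33: L from 97 -> L from 49
Insert 6: L from 97 -> L from 49 -> L from 33
Insert 34: L from 97 -> L from 49 -> R from 33
Insert 41: L from 97 -> L from 49 -> R from 33 -> R from 34
Insert 28: L from 97 -> L from 49 -> L from 33 -> R from 6

In-order: [6, 28, 33, 34, 41, 49, 54, 97]


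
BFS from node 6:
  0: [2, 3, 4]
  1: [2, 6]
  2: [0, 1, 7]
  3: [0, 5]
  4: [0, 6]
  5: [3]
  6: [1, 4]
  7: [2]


Visit 6, enqueue [1, 4]
Visit 1, enqueue [2]
Visit 4, enqueue [0]
Visit 2, enqueue [7]
Visit 0, enqueue [3]
Visit 7, enqueue []
Visit 3, enqueue [5]
Visit 5, enqueue []

BFS order: [6, 1, 4, 2, 0, 7, 3, 5]


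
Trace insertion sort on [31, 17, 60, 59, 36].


Initial: [31, 17, 60, 59, 36]
Insert 17: [17, 31, 60, 59, 36]
Insert 60: [17, 31, 60, 59, 36]
Insert 59: [17, 31, 59, 60, 36]
Insert 36: [17, 31, 36, 59, 60]

Sorted: [17, 31, 36, 59, 60]


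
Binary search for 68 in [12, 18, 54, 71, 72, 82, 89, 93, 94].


Step 1: lo=0, hi=8, mid=4, val=72
Step 2: lo=0, hi=3, mid=1, val=18
Step 3: lo=2, hi=3, mid=2, val=54
Step 4: lo=3, hi=3, mid=3, val=71

Not found


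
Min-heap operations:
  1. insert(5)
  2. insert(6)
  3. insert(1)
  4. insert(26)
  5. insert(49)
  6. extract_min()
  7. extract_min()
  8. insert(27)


insert(5) -> [5]
insert(6) -> [5, 6]
insert(1) -> [1, 6, 5]
insert(26) -> [1, 6, 5, 26]
insert(49) -> [1, 6, 5, 26, 49]
extract_min()->1, [5, 6, 49, 26]
extract_min()->5, [6, 26, 49]
insert(27) -> [6, 26, 49, 27]

Final heap: [6, 26, 49, 27]


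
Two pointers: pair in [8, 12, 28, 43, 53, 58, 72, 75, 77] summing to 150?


lo=0(8)+hi=8(77)=85
lo=1(12)+hi=8(77)=89
lo=2(28)+hi=8(77)=105
lo=3(43)+hi=8(77)=120
lo=4(53)+hi=8(77)=130
lo=5(58)+hi=8(77)=135
lo=6(72)+hi=8(77)=149
lo=7(75)+hi=8(77)=152

No pair found


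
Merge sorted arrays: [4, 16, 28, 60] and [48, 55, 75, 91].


Take 4 from A
Take 16 from A
Take 28 from A
Take 48 from B
Take 55 from B
Take 60 from A

Merged: [4, 16, 28, 48, 55, 60, 75, 91]


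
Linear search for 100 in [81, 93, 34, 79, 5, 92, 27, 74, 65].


i=0: 81!=100
i=1: 93!=100
i=2: 34!=100
i=3: 79!=100
i=4: 5!=100
i=5: 92!=100
i=6: 27!=100
i=7: 74!=100
i=8: 65!=100

Not found, 9 comps


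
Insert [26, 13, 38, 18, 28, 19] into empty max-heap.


Insert 26: [26]
Insert 13: [26, 13]
Insert 38: [38, 13, 26]
Insert 18: [38, 18, 26, 13]
Insert 28: [38, 28, 26, 13, 18]
Insert 19: [38, 28, 26, 13, 18, 19]

Final heap: [38, 28, 26, 13, 18, 19]


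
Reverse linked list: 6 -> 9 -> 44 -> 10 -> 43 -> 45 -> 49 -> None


Step 1: curr=6, set curr.next=prev(None) | reversed so far: 6
Step 2: curr=9, set curr.next=prev(6) | reversed so far: 9 -> 6
Step 3: curr=44, set curr.next=prev(9) | reversed so far: 44 -> 9 -> 6
Step 4: curr=10, set curr.next=prev(44) | reversed so far: 10 -> 44 -> 9 -> 6
Step 5: curr=43, set curr.next=prev(10) | reversed so far: 43 -> 10 -> 44 -> 9 -> 6
Step 6: curr=45, set curr.next=prev(43) | reversed so far: 45 -> 43 -> 10 -> 44 -> 9 -> 6
Step 7: curr=49, set curr.next=prev(45) | reversed so far: 49 -> 45 -> 43 -> 10 -> 44 -> 9 -> 6

49 -> 45 -> 43 -> 10 -> 44 -> 9 -> 6 -> None


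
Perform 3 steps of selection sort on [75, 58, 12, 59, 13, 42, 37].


Initial: [75, 58, 12, 59, 13, 42, 37]
Step 1: min=12 at 2
  Swap: [12, 58, 75, 59, 13, 42, 37]
Step 2: min=13 at 4
  Swap: [12, 13, 75, 59, 58, 42, 37]
Step 3: min=37 at 6
  Swap: [12, 13, 37, 59, 58, 42, 75]

After 3 steps: [12, 13, 37, 59, 58, 42, 75]


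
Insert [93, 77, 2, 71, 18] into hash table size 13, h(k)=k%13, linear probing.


Insert 93: h=2 -> slot 2
Insert 77: h=12 -> slot 12
Insert 2: h=2, 1 probes -> slot 3
Insert 71: h=6 -> slot 6
Insert 18: h=5 -> slot 5

Table: [None, None, 93, 2, None, 18, 71, None, None, None, None, None, 77]


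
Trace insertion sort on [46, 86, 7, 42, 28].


Initial: [46, 86, 7, 42, 28]
Insert 86: [46, 86, 7, 42, 28]
Insert 7: [7, 46, 86, 42, 28]
Insert 42: [7, 42, 46, 86, 28]
Insert 28: [7, 28, 42, 46, 86]

Sorted: [7, 28, 42, 46, 86]


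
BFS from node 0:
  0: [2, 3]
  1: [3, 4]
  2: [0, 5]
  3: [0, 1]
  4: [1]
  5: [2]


Visit 0, enqueue [2, 3]
Visit 2, enqueue [5]
Visit 3, enqueue [1]
Visit 5, enqueue []
Visit 1, enqueue [4]
Visit 4, enqueue []

BFS order: [0, 2, 3, 5, 1, 4]


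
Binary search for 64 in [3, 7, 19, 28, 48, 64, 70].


Step 1: lo=0, hi=6, mid=3, val=28
Step 2: lo=4, hi=6, mid=5, val=64

Found at index 5


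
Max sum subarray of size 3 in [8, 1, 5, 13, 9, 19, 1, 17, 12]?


[0:3]: 14
[1:4]: 19
[2:5]: 27
[3:6]: 41
[4:7]: 29
[5:8]: 37
[6:9]: 30

Max: 41 at [3:6]


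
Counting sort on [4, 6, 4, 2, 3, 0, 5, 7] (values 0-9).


Input: [4, 6, 4, 2, 3, 0, 5, 7]
Counts: [1, 0, 1, 1, 2, 1, 1, 1, 0, 0]

Sorted: [0, 2, 3, 4, 4, 5, 6, 7]


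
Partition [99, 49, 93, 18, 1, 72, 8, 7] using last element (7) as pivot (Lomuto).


Pivot: 7
  1 <= 7: swap -> [1, 49, 93, 18, 99, 72, 8, 7]
Place pivot at 1: [1, 7, 93, 18, 99, 72, 8, 49]

Partitioned: [1, 7, 93, 18, 99, 72, 8, 49]


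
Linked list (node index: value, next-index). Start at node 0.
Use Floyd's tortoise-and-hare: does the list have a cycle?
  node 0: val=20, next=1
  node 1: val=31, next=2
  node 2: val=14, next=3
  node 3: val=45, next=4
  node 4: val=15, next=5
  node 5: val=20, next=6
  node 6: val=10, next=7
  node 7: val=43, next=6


Floyd's tortoise (slow, +1) and hare (fast, +2):
  init: slow=0, fast=0
  step 1: slow=1, fast=2
  step 2: slow=2, fast=4
  step 3: slow=3, fast=6
  step 4: slow=4, fast=6
  step 5: slow=5, fast=6
  step 6: slow=6, fast=6
  slow == fast at node 6: cycle detected

Cycle: yes


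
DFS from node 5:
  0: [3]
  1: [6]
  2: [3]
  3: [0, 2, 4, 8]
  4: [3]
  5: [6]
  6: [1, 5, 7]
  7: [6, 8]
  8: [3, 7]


Visit 5, push [6]
Visit 6, push [7, 1]
Visit 1, push []
Visit 7, push [8]
Visit 8, push [3]
Visit 3, push [4, 2, 0]
Visit 0, push []
Visit 2, push []
Visit 4, push []

DFS order: [5, 6, 1, 7, 8, 3, 0, 2, 4]


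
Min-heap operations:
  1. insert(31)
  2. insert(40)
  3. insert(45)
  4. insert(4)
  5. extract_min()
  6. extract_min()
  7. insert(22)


insert(31) -> [31]
insert(40) -> [31, 40]
insert(45) -> [31, 40, 45]
insert(4) -> [4, 31, 45, 40]
extract_min()->4, [31, 40, 45]
extract_min()->31, [40, 45]
insert(22) -> [22, 45, 40]

Final heap: [22, 45, 40]


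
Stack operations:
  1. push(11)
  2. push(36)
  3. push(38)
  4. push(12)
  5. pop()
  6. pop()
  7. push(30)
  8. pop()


push(11) -> [11]
push(36) -> [11, 36]
push(38) -> [11, 36, 38]
push(12) -> [11, 36, 38, 12]
pop()->12, [11, 36, 38]
pop()->38, [11, 36]
push(30) -> [11, 36, 30]
pop()->30, [11, 36]

Final stack: [11, 36]


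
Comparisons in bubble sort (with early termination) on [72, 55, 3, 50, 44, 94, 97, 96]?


Algorithm: bubble sort (with early termination)
Input: [72, 55, 3, 50, 44, 94, 97, 96]
Sorted: [3, 44, 50, 55, 72, 94, 96, 97]

22


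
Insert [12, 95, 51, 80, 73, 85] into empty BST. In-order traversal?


Insert 12: root
Insert 95: R from 12
Insert 51: R from 12 -> L from 95
Insert 80: R from 12 -> L from 95 -> R from 51
Insert 73: R from 12 -> L from 95 -> R from 51 -> L from 80
Insert 85: R from 12 -> L from 95 -> R from 51 -> R from 80

In-order: [12, 51, 73, 80, 85, 95]


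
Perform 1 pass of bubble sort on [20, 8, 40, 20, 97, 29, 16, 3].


Initial: [20, 8, 40, 20, 97, 29, 16, 3]
Pass 1: [8, 20, 20, 40, 29, 16, 3, 97] (5 swaps)

After 1 pass: [8, 20, 20, 40, 29, 16, 3, 97]


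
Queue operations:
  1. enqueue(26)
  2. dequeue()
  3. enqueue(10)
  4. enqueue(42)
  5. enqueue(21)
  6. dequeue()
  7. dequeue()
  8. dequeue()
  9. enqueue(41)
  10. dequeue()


enqueue(26) -> [26]
dequeue()->26, []
enqueue(10) -> [10]
enqueue(42) -> [10, 42]
enqueue(21) -> [10, 42, 21]
dequeue()->10, [42, 21]
dequeue()->42, [21]
dequeue()->21, []
enqueue(41) -> [41]
dequeue()->41, []

Final queue: []


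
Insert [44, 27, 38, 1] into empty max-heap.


Insert 44: [44]
Insert 27: [44, 27]
Insert 38: [44, 27, 38]
Insert 1: [44, 27, 38, 1]

Final heap: [44, 27, 38, 1]


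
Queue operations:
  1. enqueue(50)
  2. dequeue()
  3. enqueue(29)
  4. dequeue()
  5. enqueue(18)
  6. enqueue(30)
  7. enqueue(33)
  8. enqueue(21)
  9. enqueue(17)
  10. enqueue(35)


enqueue(50) -> [50]
dequeue()->50, []
enqueue(29) -> [29]
dequeue()->29, []
enqueue(18) -> [18]
enqueue(30) -> [18, 30]
enqueue(33) -> [18, 30, 33]
enqueue(21) -> [18, 30, 33, 21]
enqueue(17) -> [18, 30, 33, 21, 17]
enqueue(35) -> [18, 30, 33, 21, 17, 35]

Final queue: [18, 30, 33, 21, 17, 35]


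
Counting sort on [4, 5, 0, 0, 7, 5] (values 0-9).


Input: [4, 5, 0, 0, 7, 5]
Counts: [2, 0, 0, 0, 1, 2, 0, 1, 0, 0]

Sorted: [0, 0, 4, 5, 5, 7]


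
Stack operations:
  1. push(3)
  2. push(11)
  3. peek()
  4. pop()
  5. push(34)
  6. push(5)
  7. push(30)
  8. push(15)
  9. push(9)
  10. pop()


push(3) -> [3]
push(11) -> [3, 11]
peek()->11
pop()->11, [3]
push(34) -> [3, 34]
push(5) -> [3, 34, 5]
push(30) -> [3, 34, 5, 30]
push(15) -> [3, 34, 5, 30, 15]
push(9) -> [3, 34, 5, 30, 15, 9]
pop()->9, [3, 34, 5, 30, 15]

Final stack: [3, 34, 5, 30, 15]


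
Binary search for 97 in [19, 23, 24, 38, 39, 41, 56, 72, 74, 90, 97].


Step 1: lo=0, hi=10, mid=5, val=41
Step 2: lo=6, hi=10, mid=8, val=74
Step 3: lo=9, hi=10, mid=9, val=90
Step 4: lo=10, hi=10, mid=10, val=97

Found at index 10


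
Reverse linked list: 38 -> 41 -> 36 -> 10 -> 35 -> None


Step 1: curr=38, set curr.next=prev(None) | reversed so far: 38
Step 2: curr=41, set curr.next=prev(38) | reversed so far: 41 -> 38
Step 3: curr=36, set curr.next=prev(41) | reversed so far: 36 -> 41 -> 38
Step 4: curr=10, set curr.next=prev(36) | reversed so far: 10 -> 36 -> 41 -> 38
Step 5: curr=35, set curr.next=prev(10) | reversed so far: 35 -> 10 -> 36 -> 41 -> 38

35 -> 10 -> 36 -> 41 -> 38 -> None


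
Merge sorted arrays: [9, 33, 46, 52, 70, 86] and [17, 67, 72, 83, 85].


Take 9 from A
Take 17 from B
Take 33 from A
Take 46 from A
Take 52 from A
Take 67 from B
Take 70 from A
Take 72 from B
Take 83 from B
Take 85 from B

Merged: [9, 17, 33, 46, 52, 67, 70, 72, 83, 85, 86]


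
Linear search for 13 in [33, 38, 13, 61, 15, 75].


i=0: 33!=13
i=1: 38!=13
i=2: 13==13 found!

Found at 2, 3 comps


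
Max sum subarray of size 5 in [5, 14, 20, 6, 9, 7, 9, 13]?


[0:5]: 54
[1:6]: 56
[2:7]: 51
[3:8]: 44

Max: 56 at [1:6]


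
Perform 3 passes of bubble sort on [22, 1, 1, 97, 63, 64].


Initial: [22, 1, 1, 97, 63, 64]
Pass 1: [1, 1, 22, 63, 64, 97] (4 swaps)
Pass 2: [1, 1, 22, 63, 64, 97] (0 swaps)
Pass 3: [1, 1, 22, 63, 64, 97] (0 swaps)

After 3 passes: [1, 1, 22, 63, 64, 97]


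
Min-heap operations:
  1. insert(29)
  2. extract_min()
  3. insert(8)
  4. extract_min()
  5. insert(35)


insert(29) -> [29]
extract_min()->29, []
insert(8) -> [8]
extract_min()->8, []
insert(35) -> [35]

Final heap: [35]


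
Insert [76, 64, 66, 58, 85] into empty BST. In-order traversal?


Insert 76: root
Insert 64: L from 76
Insert 66: L from 76 -> R from 64
Insert 58: L from 76 -> L from 64
Insert 85: R from 76

In-order: [58, 64, 66, 76, 85]


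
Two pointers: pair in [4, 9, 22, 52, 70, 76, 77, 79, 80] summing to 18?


lo=0(4)+hi=8(80)=84
lo=0(4)+hi=7(79)=83
lo=0(4)+hi=6(77)=81
lo=0(4)+hi=5(76)=80
lo=0(4)+hi=4(70)=74
lo=0(4)+hi=3(52)=56
lo=0(4)+hi=2(22)=26
lo=0(4)+hi=1(9)=13

No pair found


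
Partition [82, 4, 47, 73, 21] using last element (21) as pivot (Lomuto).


Pivot: 21
  4 <= 21: swap -> [4, 82, 47, 73, 21]
Place pivot at 1: [4, 21, 47, 73, 82]

Partitioned: [4, 21, 47, 73, 82]


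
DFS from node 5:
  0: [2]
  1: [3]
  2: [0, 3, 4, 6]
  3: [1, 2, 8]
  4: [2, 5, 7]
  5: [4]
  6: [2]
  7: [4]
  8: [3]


Visit 5, push [4]
Visit 4, push [7, 2]
Visit 2, push [6, 3, 0]
Visit 0, push []
Visit 3, push [8, 1]
Visit 1, push []
Visit 8, push []
Visit 6, push []
Visit 7, push []

DFS order: [5, 4, 2, 0, 3, 1, 8, 6, 7]


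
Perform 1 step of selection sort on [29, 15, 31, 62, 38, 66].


Initial: [29, 15, 31, 62, 38, 66]
Step 1: min=15 at 1
  Swap: [15, 29, 31, 62, 38, 66]

After 1 step: [15, 29, 31, 62, 38, 66]


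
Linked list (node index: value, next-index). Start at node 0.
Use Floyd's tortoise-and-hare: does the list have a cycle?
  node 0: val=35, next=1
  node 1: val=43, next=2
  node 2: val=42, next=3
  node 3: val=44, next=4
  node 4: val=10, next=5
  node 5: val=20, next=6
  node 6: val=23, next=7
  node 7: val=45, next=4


Floyd's tortoise (slow, +1) and hare (fast, +2):
  init: slow=0, fast=0
  step 1: slow=1, fast=2
  step 2: slow=2, fast=4
  step 3: slow=3, fast=6
  step 4: slow=4, fast=4
  slow == fast at node 4: cycle detected

Cycle: yes


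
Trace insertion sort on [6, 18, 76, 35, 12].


Initial: [6, 18, 76, 35, 12]
Insert 18: [6, 18, 76, 35, 12]
Insert 76: [6, 18, 76, 35, 12]
Insert 35: [6, 18, 35, 76, 12]
Insert 12: [6, 12, 18, 35, 76]

Sorted: [6, 12, 18, 35, 76]


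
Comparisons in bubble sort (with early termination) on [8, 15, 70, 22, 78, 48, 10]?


Algorithm: bubble sort (with early termination)
Input: [8, 15, 70, 22, 78, 48, 10]
Sorted: [8, 10, 15, 22, 48, 70, 78]

21


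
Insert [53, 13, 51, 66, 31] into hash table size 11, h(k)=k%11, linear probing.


Insert 53: h=9 -> slot 9
Insert 13: h=2 -> slot 2
Insert 51: h=7 -> slot 7
Insert 66: h=0 -> slot 0
Insert 31: h=9, 1 probes -> slot 10

Table: [66, None, 13, None, None, None, None, 51, None, 53, 31]


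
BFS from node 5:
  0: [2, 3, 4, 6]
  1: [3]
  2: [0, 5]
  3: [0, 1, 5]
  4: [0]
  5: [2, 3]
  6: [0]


Visit 5, enqueue [2, 3]
Visit 2, enqueue [0]
Visit 3, enqueue [1]
Visit 0, enqueue [4, 6]
Visit 1, enqueue []
Visit 4, enqueue []
Visit 6, enqueue []

BFS order: [5, 2, 3, 0, 1, 4, 6]


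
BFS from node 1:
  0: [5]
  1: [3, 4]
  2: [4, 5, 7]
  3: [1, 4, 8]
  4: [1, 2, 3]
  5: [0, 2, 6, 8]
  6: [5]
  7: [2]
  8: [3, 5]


Visit 1, enqueue [3, 4]
Visit 3, enqueue [8]
Visit 4, enqueue [2]
Visit 8, enqueue [5]
Visit 2, enqueue [7]
Visit 5, enqueue [0, 6]
Visit 7, enqueue []
Visit 0, enqueue []
Visit 6, enqueue []

BFS order: [1, 3, 4, 8, 2, 5, 7, 0, 6]


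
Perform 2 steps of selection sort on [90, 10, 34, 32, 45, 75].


Initial: [90, 10, 34, 32, 45, 75]
Step 1: min=10 at 1
  Swap: [10, 90, 34, 32, 45, 75]
Step 2: min=32 at 3
  Swap: [10, 32, 34, 90, 45, 75]

After 2 steps: [10, 32, 34, 90, 45, 75]


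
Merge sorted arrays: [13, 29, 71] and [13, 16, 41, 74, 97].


Take 13 from A
Take 13 from B
Take 16 from B
Take 29 from A
Take 41 from B
Take 71 from A

Merged: [13, 13, 16, 29, 41, 71, 74, 97]


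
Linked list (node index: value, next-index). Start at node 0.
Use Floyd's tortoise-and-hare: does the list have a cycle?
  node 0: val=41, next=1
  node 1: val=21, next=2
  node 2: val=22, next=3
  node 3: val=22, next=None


Floyd's tortoise (slow, +1) and hare (fast, +2):
  init: slow=0, fast=0
  step 1: slow=1, fast=2
  step 2: fast 2->3->None, no cycle

Cycle: no


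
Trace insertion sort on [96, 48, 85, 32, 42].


Initial: [96, 48, 85, 32, 42]
Insert 48: [48, 96, 85, 32, 42]
Insert 85: [48, 85, 96, 32, 42]
Insert 32: [32, 48, 85, 96, 42]
Insert 42: [32, 42, 48, 85, 96]

Sorted: [32, 42, 48, 85, 96]


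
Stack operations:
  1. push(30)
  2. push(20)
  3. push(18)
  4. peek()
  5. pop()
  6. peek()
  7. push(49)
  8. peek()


push(30) -> [30]
push(20) -> [30, 20]
push(18) -> [30, 20, 18]
peek()->18
pop()->18, [30, 20]
peek()->20
push(49) -> [30, 20, 49]
peek()->49

Final stack: [30, 20, 49]


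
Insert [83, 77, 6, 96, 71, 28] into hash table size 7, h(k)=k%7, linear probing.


Insert 83: h=6 -> slot 6
Insert 77: h=0 -> slot 0
Insert 6: h=6, 2 probes -> slot 1
Insert 96: h=5 -> slot 5
Insert 71: h=1, 1 probes -> slot 2
Insert 28: h=0, 3 probes -> slot 3

Table: [77, 6, 71, 28, None, 96, 83]


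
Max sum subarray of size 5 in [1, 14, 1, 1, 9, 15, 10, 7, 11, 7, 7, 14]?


[0:5]: 26
[1:6]: 40
[2:7]: 36
[3:8]: 42
[4:9]: 52
[5:10]: 50
[6:11]: 42
[7:12]: 46

Max: 52 at [4:9]


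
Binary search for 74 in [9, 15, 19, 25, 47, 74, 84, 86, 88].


Step 1: lo=0, hi=8, mid=4, val=47
Step 2: lo=5, hi=8, mid=6, val=84
Step 3: lo=5, hi=5, mid=5, val=74

Found at index 5


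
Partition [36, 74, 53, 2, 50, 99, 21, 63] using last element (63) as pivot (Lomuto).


Pivot: 63
  36 <= 63: advance i (no swap)
  53 <= 63: swap -> [36, 53, 74, 2, 50, 99, 21, 63]
  2 <= 63: swap -> [36, 53, 2, 74, 50, 99, 21, 63]
  50 <= 63: swap -> [36, 53, 2, 50, 74, 99, 21, 63]
  21 <= 63: swap -> [36, 53, 2, 50, 21, 99, 74, 63]
Place pivot at 5: [36, 53, 2, 50, 21, 63, 74, 99]

Partitioned: [36, 53, 2, 50, 21, 63, 74, 99]


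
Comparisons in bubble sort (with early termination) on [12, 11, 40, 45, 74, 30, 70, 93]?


Algorithm: bubble sort (with early termination)
Input: [12, 11, 40, 45, 74, 30, 70, 93]
Sorted: [11, 12, 30, 40, 45, 70, 74, 93]

22


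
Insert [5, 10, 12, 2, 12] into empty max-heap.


Insert 5: [5]
Insert 10: [10, 5]
Insert 12: [12, 5, 10]
Insert 2: [12, 5, 10, 2]
Insert 12: [12, 12, 10, 2, 5]

Final heap: [12, 12, 10, 2, 5]


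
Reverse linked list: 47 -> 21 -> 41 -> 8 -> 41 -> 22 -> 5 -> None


Step 1: curr=47, set curr.next=prev(None) | reversed so far: 47
Step 2: curr=21, set curr.next=prev(47) | reversed so far: 21 -> 47
Step 3: curr=41, set curr.next=prev(21) | reversed so far: 41 -> 21 -> 47
Step 4: curr=8, set curr.next=prev(41) | reversed so far: 8 -> 41 -> 21 -> 47
Step 5: curr=41, set curr.next=prev(8) | reversed so far: 41 -> 8 -> 41 -> 21 -> 47
Step 6: curr=22, set curr.next=prev(41) | reversed so far: 22 -> 41 -> 8 -> 41 -> 21 -> 47
Step 7: curr=5, set curr.next=prev(22) | reversed so far: 5 -> 22 -> 41 -> 8 -> 41 -> 21 -> 47

5 -> 22 -> 41 -> 8 -> 41 -> 21 -> 47 -> None


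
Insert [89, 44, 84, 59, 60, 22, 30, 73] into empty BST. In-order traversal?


Insert 89: root
Insert 44: L from 89
Insert 84: L from 89 -> R from 44
Insert 59: L from 89 -> R from 44 -> L from 84
Insert 60: L from 89 -> R from 44 -> L from 84 -> R from 59
Insert 22: L from 89 -> L from 44
Insert 30: L from 89 -> L from 44 -> R from 22
Insert 73: L from 89 -> R from 44 -> L from 84 -> R from 59 -> R from 60

In-order: [22, 30, 44, 59, 60, 73, 84, 89]


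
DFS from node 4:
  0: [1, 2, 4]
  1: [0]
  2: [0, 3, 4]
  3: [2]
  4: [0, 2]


Visit 4, push [2, 0]
Visit 0, push [2, 1]
Visit 1, push []
Visit 2, push [3]
Visit 3, push []

DFS order: [4, 0, 1, 2, 3]


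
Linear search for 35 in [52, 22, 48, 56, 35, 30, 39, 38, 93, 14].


i=0: 52!=35
i=1: 22!=35
i=2: 48!=35
i=3: 56!=35
i=4: 35==35 found!

Found at 4, 5 comps


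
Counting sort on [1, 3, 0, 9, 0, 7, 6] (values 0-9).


Input: [1, 3, 0, 9, 0, 7, 6]
Counts: [2, 1, 0, 1, 0, 0, 1, 1, 0, 1]

Sorted: [0, 0, 1, 3, 6, 7, 9]


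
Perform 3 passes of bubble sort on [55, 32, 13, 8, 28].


Initial: [55, 32, 13, 8, 28]
Pass 1: [32, 13, 8, 28, 55] (4 swaps)
Pass 2: [13, 8, 28, 32, 55] (3 swaps)
Pass 3: [8, 13, 28, 32, 55] (1 swaps)

After 3 passes: [8, 13, 28, 32, 55]


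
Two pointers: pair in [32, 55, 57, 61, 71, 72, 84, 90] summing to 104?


lo=0(32)+hi=7(90)=122
lo=0(32)+hi=6(84)=116
lo=0(32)+hi=5(72)=104

Yes: 32+72=104


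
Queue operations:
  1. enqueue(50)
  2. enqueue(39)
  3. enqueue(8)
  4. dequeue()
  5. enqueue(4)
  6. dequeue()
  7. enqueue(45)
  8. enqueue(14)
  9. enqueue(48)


enqueue(50) -> [50]
enqueue(39) -> [50, 39]
enqueue(8) -> [50, 39, 8]
dequeue()->50, [39, 8]
enqueue(4) -> [39, 8, 4]
dequeue()->39, [8, 4]
enqueue(45) -> [8, 4, 45]
enqueue(14) -> [8, 4, 45, 14]
enqueue(48) -> [8, 4, 45, 14, 48]

Final queue: [8, 4, 45, 14, 48]


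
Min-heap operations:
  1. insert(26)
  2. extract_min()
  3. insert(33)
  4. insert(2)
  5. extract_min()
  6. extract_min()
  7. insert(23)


insert(26) -> [26]
extract_min()->26, []
insert(33) -> [33]
insert(2) -> [2, 33]
extract_min()->2, [33]
extract_min()->33, []
insert(23) -> [23]

Final heap: [23]


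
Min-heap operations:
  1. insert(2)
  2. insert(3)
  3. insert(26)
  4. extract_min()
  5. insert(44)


insert(2) -> [2]
insert(3) -> [2, 3]
insert(26) -> [2, 3, 26]
extract_min()->2, [3, 26]
insert(44) -> [3, 26, 44]

Final heap: [3, 26, 44]


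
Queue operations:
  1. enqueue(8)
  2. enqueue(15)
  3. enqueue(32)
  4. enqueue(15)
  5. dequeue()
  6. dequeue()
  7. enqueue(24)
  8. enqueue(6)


enqueue(8) -> [8]
enqueue(15) -> [8, 15]
enqueue(32) -> [8, 15, 32]
enqueue(15) -> [8, 15, 32, 15]
dequeue()->8, [15, 32, 15]
dequeue()->15, [32, 15]
enqueue(24) -> [32, 15, 24]
enqueue(6) -> [32, 15, 24, 6]

Final queue: [32, 15, 24, 6]


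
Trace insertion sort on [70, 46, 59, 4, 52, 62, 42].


Initial: [70, 46, 59, 4, 52, 62, 42]
Insert 46: [46, 70, 59, 4, 52, 62, 42]
Insert 59: [46, 59, 70, 4, 52, 62, 42]
Insert 4: [4, 46, 59, 70, 52, 62, 42]
Insert 52: [4, 46, 52, 59, 70, 62, 42]
Insert 62: [4, 46, 52, 59, 62, 70, 42]
Insert 42: [4, 42, 46, 52, 59, 62, 70]

Sorted: [4, 42, 46, 52, 59, 62, 70]


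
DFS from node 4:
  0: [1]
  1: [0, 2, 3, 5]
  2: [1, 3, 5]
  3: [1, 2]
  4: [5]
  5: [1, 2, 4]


Visit 4, push [5]
Visit 5, push [2, 1]
Visit 1, push [3, 2, 0]
Visit 0, push []
Visit 2, push [3]
Visit 3, push []

DFS order: [4, 5, 1, 0, 2, 3]


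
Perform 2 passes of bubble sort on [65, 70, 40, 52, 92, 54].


Initial: [65, 70, 40, 52, 92, 54]
Pass 1: [65, 40, 52, 70, 54, 92] (3 swaps)
Pass 2: [40, 52, 65, 54, 70, 92] (3 swaps)

After 2 passes: [40, 52, 65, 54, 70, 92]


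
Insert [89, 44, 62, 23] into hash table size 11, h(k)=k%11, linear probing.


Insert 89: h=1 -> slot 1
Insert 44: h=0 -> slot 0
Insert 62: h=7 -> slot 7
Insert 23: h=1, 1 probes -> slot 2

Table: [44, 89, 23, None, None, None, None, 62, None, None, None]


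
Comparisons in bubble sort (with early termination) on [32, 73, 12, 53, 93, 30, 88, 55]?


Algorithm: bubble sort (with early termination)
Input: [32, 73, 12, 53, 93, 30, 88, 55]
Sorted: [12, 30, 32, 53, 55, 73, 88, 93]

25


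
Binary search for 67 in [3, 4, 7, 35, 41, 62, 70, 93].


Step 1: lo=0, hi=7, mid=3, val=35
Step 2: lo=4, hi=7, mid=5, val=62
Step 3: lo=6, hi=7, mid=6, val=70

Not found


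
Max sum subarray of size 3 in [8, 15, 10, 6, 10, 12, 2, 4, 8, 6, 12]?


[0:3]: 33
[1:4]: 31
[2:5]: 26
[3:6]: 28
[4:7]: 24
[5:8]: 18
[6:9]: 14
[7:10]: 18
[8:11]: 26

Max: 33 at [0:3]


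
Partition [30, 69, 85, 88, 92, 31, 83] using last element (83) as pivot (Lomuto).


Pivot: 83
  30 <= 83: advance i (no swap)
  69 <= 83: advance i (no swap)
  31 <= 83: swap -> [30, 69, 31, 88, 92, 85, 83]
Place pivot at 3: [30, 69, 31, 83, 92, 85, 88]

Partitioned: [30, 69, 31, 83, 92, 85, 88]


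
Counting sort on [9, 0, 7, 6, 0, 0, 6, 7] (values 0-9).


Input: [9, 0, 7, 6, 0, 0, 6, 7]
Counts: [3, 0, 0, 0, 0, 0, 2, 2, 0, 1]

Sorted: [0, 0, 0, 6, 6, 7, 7, 9]


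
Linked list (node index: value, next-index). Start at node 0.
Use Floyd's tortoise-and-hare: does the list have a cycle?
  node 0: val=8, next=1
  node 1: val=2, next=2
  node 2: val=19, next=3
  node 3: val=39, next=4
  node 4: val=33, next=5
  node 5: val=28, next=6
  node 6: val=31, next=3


Floyd's tortoise (slow, +1) and hare (fast, +2):
  init: slow=0, fast=0
  step 1: slow=1, fast=2
  step 2: slow=2, fast=4
  step 3: slow=3, fast=6
  step 4: slow=4, fast=4
  slow == fast at node 4: cycle detected

Cycle: yes


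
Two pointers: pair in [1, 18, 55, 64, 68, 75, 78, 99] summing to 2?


lo=0(1)+hi=7(99)=100
lo=0(1)+hi=6(78)=79
lo=0(1)+hi=5(75)=76
lo=0(1)+hi=4(68)=69
lo=0(1)+hi=3(64)=65
lo=0(1)+hi=2(55)=56
lo=0(1)+hi=1(18)=19

No pair found


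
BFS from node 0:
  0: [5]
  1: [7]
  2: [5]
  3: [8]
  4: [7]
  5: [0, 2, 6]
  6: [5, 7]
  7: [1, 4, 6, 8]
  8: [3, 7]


Visit 0, enqueue [5]
Visit 5, enqueue [2, 6]
Visit 2, enqueue []
Visit 6, enqueue [7]
Visit 7, enqueue [1, 4, 8]
Visit 1, enqueue []
Visit 4, enqueue []
Visit 8, enqueue [3]
Visit 3, enqueue []

BFS order: [0, 5, 2, 6, 7, 1, 4, 8, 3]


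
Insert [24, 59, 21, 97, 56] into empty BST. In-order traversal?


Insert 24: root
Insert 59: R from 24
Insert 21: L from 24
Insert 97: R from 24 -> R from 59
Insert 56: R from 24 -> L from 59

In-order: [21, 24, 56, 59, 97]


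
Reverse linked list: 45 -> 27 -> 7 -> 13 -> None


Step 1: curr=45, set curr.next=prev(None) | reversed so far: 45
Step 2: curr=27, set curr.next=prev(45) | reversed so far: 27 -> 45
Step 3: curr=7, set curr.next=prev(27) | reversed so far: 7 -> 27 -> 45
Step 4: curr=13, set curr.next=prev(7) | reversed so far: 13 -> 7 -> 27 -> 45

13 -> 7 -> 27 -> 45 -> None


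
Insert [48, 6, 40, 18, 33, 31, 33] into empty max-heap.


Insert 48: [48]
Insert 6: [48, 6]
Insert 40: [48, 6, 40]
Insert 18: [48, 18, 40, 6]
Insert 33: [48, 33, 40, 6, 18]
Insert 31: [48, 33, 40, 6, 18, 31]
Insert 33: [48, 33, 40, 6, 18, 31, 33]

Final heap: [48, 33, 40, 6, 18, 31, 33]


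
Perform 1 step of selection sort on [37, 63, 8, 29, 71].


Initial: [37, 63, 8, 29, 71]
Step 1: min=8 at 2
  Swap: [8, 63, 37, 29, 71]

After 1 step: [8, 63, 37, 29, 71]


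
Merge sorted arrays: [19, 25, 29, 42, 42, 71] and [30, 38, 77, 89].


Take 19 from A
Take 25 from A
Take 29 from A
Take 30 from B
Take 38 from B
Take 42 from A
Take 42 from A
Take 71 from A

Merged: [19, 25, 29, 30, 38, 42, 42, 71, 77, 89]


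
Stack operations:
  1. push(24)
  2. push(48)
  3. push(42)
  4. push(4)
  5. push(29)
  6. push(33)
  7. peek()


push(24) -> [24]
push(48) -> [24, 48]
push(42) -> [24, 48, 42]
push(4) -> [24, 48, 42, 4]
push(29) -> [24, 48, 42, 4, 29]
push(33) -> [24, 48, 42, 4, 29, 33]
peek()->33

Final stack: [24, 48, 42, 4, 29, 33]


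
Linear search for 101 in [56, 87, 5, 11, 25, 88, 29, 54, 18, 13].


i=0: 56!=101
i=1: 87!=101
i=2: 5!=101
i=3: 11!=101
i=4: 25!=101
i=5: 88!=101
i=6: 29!=101
i=7: 54!=101
i=8: 18!=101
i=9: 13!=101

Not found, 10 comps


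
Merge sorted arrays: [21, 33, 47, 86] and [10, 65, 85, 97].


Take 10 from B
Take 21 from A
Take 33 from A
Take 47 from A
Take 65 from B
Take 85 from B
Take 86 from A

Merged: [10, 21, 33, 47, 65, 85, 86, 97]


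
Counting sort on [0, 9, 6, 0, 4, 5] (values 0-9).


Input: [0, 9, 6, 0, 4, 5]
Counts: [2, 0, 0, 0, 1, 1, 1, 0, 0, 1]

Sorted: [0, 0, 4, 5, 6, 9]


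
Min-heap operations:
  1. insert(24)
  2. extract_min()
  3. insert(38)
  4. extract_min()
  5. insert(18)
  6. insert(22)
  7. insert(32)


insert(24) -> [24]
extract_min()->24, []
insert(38) -> [38]
extract_min()->38, []
insert(18) -> [18]
insert(22) -> [18, 22]
insert(32) -> [18, 22, 32]

Final heap: [18, 22, 32]


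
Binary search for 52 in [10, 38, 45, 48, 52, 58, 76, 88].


Step 1: lo=0, hi=7, mid=3, val=48
Step 2: lo=4, hi=7, mid=5, val=58
Step 3: lo=4, hi=4, mid=4, val=52

Found at index 4


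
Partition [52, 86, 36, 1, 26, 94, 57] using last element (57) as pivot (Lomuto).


Pivot: 57
  52 <= 57: advance i (no swap)
  36 <= 57: swap -> [52, 36, 86, 1, 26, 94, 57]
  1 <= 57: swap -> [52, 36, 1, 86, 26, 94, 57]
  26 <= 57: swap -> [52, 36, 1, 26, 86, 94, 57]
Place pivot at 4: [52, 36, 1, 26, 57, 94, 86]

Partitioned: [52, 36, 1, 26, 57, 94, 86]


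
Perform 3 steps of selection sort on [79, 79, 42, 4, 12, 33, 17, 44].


Initial: [79, 79, 42, 4, 12, 33, 17, 44]
Step 1: min=4 at 3
  Swap: [4, 79, 42, 79, 12, 33, 17, 44]
Step 2: min=12 at 4
  Swap: [4, 12, 42, 79, 79, 33, 17, 44]
Step 3: min=17 at 6
  Swap: [4, 12, 17, 79, 79, 33, 42, 44]

After 3 steps: [4, 12, 17, 79, 79, 33, 42, 44]


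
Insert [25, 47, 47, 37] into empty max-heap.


Insert 25: [25]
Insert 47: [47, 25]
Insert 47: [47, 25, 47]
Insert 37: [47, 37, 47, 25]

Final heap: [47, 37, 47, 25]


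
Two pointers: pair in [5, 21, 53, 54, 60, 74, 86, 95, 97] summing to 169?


lo=0(5)+hi=8(97)=102
lo=1(21)+hi=8(97)=118
lo=2(53)+hi=8(97)=150
lo=3(54)+hi=8(97)=151
lo=4(60)+hi=8(97)=157
lo=5(74)+hi=8(97)=171
lo=5(74)+hi=7(95)=169

Yes: 74+95=169


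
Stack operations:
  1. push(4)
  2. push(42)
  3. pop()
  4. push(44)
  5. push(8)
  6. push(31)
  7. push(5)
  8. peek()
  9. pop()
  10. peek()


push(4) -> [4]
push(42) -> [4, 42]
pop()->42, [4]
push(44) -> [4, 44]
push(8) -> [4, 44, 8]
push(31) -> [4, 44, 8, 31]
push(5) -> [4, 44, 8, 31, 5]
peek()->5
pop()->5, [4, 44, 8, 31]
peek()->31

Final stack: [4, 44, 8, 31]


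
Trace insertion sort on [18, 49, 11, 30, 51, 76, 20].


Initial: [18, 49, 11, 30, 51, 76, 20]
Insert 49: [18, 49, 11, 30, 51, 76, 20]
Insert 11: [11, 18, 49, 30, 51, 76, 20]
Insert 30: [11, 18, 30, 49, 51, 76, 20]
Insert 51: [11, 18, 30, 49, 51, 76, 20]
Insert 76: [11, 18, 30, 49, 51, 76, 20]
Insert 20: [11, 18, 20, 30, 49, 51, 76]

Sorted: [11, 18, 20, 30, 49, 51, 76]


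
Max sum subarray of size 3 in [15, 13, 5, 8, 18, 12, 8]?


[0:3]: 33
[1:4]: 26
[2:5]: 31
[3:6]: 38
[4:7]: 38

Max: 38 at [3:6]


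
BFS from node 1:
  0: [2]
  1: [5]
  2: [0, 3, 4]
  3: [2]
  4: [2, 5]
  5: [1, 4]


Visit 1, enqueue [5]
Visit 5, enqueue [4]
Visit 4, enqueue [2]
Visit 2, enqueue [0, 3]
Visit 0, enqueue []
Visit 3, enqueue []

BFS order: [1, 5, 4, 2, 0, 3]


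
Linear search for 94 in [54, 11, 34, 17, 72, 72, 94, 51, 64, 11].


i=0: 54!=94
i=1: 11!=94
i=2: 34!=94
i=3: 17!=94
i=4: 72!=94
i=5: 72!=94
i=6: 94==94 found!

Found at 6, 7 comps


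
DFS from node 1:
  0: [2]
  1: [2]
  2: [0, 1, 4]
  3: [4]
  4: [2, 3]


Visit 1, push [2]
Visit 2, push [4, 0]
Visit 0, push []
Visit 4, push [3]
Visit 3, push []

DFS order: [1, 2, 0, 4, 3]


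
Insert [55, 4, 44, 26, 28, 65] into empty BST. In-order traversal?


Insert 55: root
Insert 4: L from 55
Insert 44: L from 55 -> R from 4
Insert 26: L from 55 -> R from 4 -> L from 44
Insert 28: L from 55 -> R from 4 -> L from 44 -> R from 26
Insert 65: R from 55

In-order: [4, 26, 28, 44, 55, 65]


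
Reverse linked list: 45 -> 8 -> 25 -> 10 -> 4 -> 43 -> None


Step 1: curr=45, set curr.next=prev(None) | reversed so far: 45
Step 2: curr=8, set curr.next=prev(45) | reversed so far: 8 -> 45
Step 3: curr=25, set curr.next=prev(8) | reversed so far: 25 -> 8 -> 45
Step 4: curr=10, set curr.next=prev(25) | reversed so far: 10 -> 25 -> 8 -> 45
Step 5: curr=4, set curr.next=prev(10) | reversed so far: 4 -> 10 -> 25 -> 8 -> 45
Step 6: curr=43, set curr.next=prev(4) | reversed so far: 43 -> 4 -> 10 -> 25 -> 8 -> 45

43 -> 4 -> 10 -> 25 -> 8 -> 45 -> None


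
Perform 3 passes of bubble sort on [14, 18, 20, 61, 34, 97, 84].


Initial: [14, 18, 20, 61, 34, 97, 84]
Pass 1: [14, 18, 20, 34, 61, 84, 97] (2 swaps)
Pass 2: [14, 18, 20, 34, 61, 84, 97] (0 swaps)
Pass 3: [14, 18, 20, 34, 61, 84, 97] (0 swaps)

After 3 passes: [14, 18, 20, 34, 61, 84, 97]


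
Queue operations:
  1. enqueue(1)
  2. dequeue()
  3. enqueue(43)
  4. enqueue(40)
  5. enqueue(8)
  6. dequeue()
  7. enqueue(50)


enqueue(1) -> [1]
dequeue()->1, []
enqueue(43) -> [43]
enqueue(40) -> [43, 40]
enqueue(8) -> [43, 40, 8]
dequeue()->43, [40, 8]
enqueue(50) -> [40, 8, 50]

Final queue: [40, 8, 50]


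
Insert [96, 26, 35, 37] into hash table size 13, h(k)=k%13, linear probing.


Insert 96: h=5 -> slot 5
Insert 26: h=0 -> slot 0
Insert 35: h=9 -> slot 9
Insert 37: h=11 -> slot 11

Table: [26, None, None, None, None, 96, None, None, None, 35, None, 37, None]


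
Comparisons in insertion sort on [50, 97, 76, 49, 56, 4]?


Algorithm: insertion sort
Input: [50, 97, 76, 49, 56, 4]
Sorted: [4, 49, 50, 56, 76, 97]

14


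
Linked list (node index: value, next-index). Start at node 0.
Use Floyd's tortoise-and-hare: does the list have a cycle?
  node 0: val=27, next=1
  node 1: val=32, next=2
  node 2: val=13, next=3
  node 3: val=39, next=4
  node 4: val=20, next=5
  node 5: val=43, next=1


Floyd's tortoise (slow, +1) and hare (fast, +2):
  init: slow=0, fast=0
  step 1: slow=1, fast=2
  step 2: slow=2, fast=4
  step 3: slow=3, fast=1
  step 4: slow=4, fast=3
  step 5: slow=5, fast=5
  slow == fast at node 5: cycle detected

Cycle: yes


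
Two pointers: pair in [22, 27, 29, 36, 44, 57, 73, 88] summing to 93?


lo=0(22)+hi=7(88)=110
lo=0(22)+hi=6(73)=95
lo=0(22)+hi=5(57)=79
lo=1(27)+hi=5(57)=84
lo=2(29)+hi=5(57)=86
lo=3(36)+hi=5(57)=93

Yes: 36+57=93


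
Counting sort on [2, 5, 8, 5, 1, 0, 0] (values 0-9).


Input: [2, 5, 8, 5, 1, 0, 0]
Counts: [2, 1, 1, 0, 0, 2, 0, 0, 1, 0]

Sorted: [0, 0, 1, 2, 5, 5, 8]


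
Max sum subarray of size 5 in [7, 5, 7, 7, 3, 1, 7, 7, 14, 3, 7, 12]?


[0:5]: 29
[1:6]: 23
[2:7]: 25
[3:8]: 25
[4:9]: 32
[5:10]: 32
[6:11]: 38
[7:12]: 43

Max: 43 at [7:12]


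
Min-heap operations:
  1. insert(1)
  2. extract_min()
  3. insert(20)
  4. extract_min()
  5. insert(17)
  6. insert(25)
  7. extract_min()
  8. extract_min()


insert(1) -> [1]
extract_min()->1, []
insert(20) -> [20]
extract_min()->20, []
insert(17) -> [17]
insert(25) -> [17, 25]
extract_min()->17, [25]
extract_min()->25, []

Final heap: []
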